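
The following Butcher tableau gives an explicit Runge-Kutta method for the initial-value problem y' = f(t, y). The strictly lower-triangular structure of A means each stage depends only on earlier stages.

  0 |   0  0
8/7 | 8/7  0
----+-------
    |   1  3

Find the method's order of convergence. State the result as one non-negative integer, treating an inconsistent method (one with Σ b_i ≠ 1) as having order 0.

b = (1, 3)
c = (0, 8/7)
Σ b_i: 1·1 + 3·1 = 4 ≠ 1 ⇒ order 0.

0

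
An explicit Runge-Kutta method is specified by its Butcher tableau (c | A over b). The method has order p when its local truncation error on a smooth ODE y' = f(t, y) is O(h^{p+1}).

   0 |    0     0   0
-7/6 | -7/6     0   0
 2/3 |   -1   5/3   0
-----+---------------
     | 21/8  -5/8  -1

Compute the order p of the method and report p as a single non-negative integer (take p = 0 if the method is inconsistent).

b = (21/8, -5/8, -1)
c = (0, -7/6, 2/3)
Ac = (0, 0, -35/18)
Σ b_i: 21/8·1 + (-5/8)·1 + (-1)·1 = 1 ✓
b·c: (-5/8)·(-7/6) + (-1)·2/3 = 1/16 ≠ 1/2 ⇒ order 1.

1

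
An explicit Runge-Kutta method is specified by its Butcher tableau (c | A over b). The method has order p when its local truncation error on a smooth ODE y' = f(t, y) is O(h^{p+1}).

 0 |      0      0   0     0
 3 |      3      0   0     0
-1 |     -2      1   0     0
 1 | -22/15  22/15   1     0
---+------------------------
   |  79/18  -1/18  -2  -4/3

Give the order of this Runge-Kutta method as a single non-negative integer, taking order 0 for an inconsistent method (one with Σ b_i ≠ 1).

b = (79/18, -1/18, -2, -4/3)
c = (0, 3, -1, 1)
Ac = (0, 0, 3, 17/5)
Σ b_i: 79/18·1 + (-1/18)·1 + (-2)·1 + (-4/3)·1 = 1 ✓
b·c: (-1/18)·3 + (-2)·(-1) + (-4/3)·1 = 1/2 ✓
b·c²: (-1/18)·9 + (-2)·1 + (-4/3)·1 = -23/6 ≠ 1/3 ⇒ order 2.
b·Ac: (-2)·3 + (-4/3)·17/5 = -158/15 ≠ 1/6

2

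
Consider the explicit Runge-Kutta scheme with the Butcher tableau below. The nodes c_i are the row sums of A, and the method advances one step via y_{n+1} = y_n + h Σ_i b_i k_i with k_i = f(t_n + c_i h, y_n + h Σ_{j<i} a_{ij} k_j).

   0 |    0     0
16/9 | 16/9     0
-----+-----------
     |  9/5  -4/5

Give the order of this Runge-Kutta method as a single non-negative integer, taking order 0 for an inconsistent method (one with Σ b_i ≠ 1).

b = (9/5, -4/5)
c = (0, 16/9)
Σ b_i: 9/5·1 + (-4/5)·1 = 1 ✓
b·c: (-4/5)·16/9 = -64/45 ≠ 1/2 ⇒ order 1.

1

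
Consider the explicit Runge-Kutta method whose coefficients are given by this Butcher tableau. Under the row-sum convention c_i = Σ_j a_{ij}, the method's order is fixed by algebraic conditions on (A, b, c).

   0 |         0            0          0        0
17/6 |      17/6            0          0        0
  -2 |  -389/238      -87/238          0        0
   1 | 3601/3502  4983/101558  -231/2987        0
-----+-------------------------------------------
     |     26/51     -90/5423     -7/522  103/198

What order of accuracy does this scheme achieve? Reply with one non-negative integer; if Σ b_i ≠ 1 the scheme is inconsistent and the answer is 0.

b = (26/51, -90/5423, -7/522, 103/198)
c = (0, 17/6, -2, 1)
Ac = (0, 0, -29/28, 121/412)
Σ b_i: 26/51·1 + (-90/5423)·1 + (-7/522)·1 + 103/198·1 = 1 ✓
b·c: (-90/5423)·17/6 + (-7/522)·(-2) + 103/198·1 = 1/2 ✓
b·c²: (-90/5423)·289/36 + (-7/522)·4 + 103/198·1 = 1/3 ✓
b·Ac: (-7/522)·(-29/28) + 103/198·121/412 = 1/6 ✓
b·c³: (-90/5423)·4913/216 + (-7/522)·(-8) + 103/198·1 = 1/4 ✓
b·(c∘Ac): (-7/522)·29/14 + 103/198·121/412 = 1/8 ✓
b·Ac²: (-7/522)·(-493/168) + 103/198·209/2472 = 1/12 ✓
b·A²c: 103/198·33/412 = 1/24 ✓; 4 stages ⇒ order 4.

4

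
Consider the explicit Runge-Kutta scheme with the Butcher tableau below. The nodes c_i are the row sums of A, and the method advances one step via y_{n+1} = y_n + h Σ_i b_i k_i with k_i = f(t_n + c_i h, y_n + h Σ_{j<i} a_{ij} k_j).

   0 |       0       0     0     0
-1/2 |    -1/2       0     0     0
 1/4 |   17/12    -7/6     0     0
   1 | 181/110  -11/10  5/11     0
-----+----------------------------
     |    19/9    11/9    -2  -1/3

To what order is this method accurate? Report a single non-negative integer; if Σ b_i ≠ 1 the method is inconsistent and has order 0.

1

b = (19/9, 11/9, -2, -1/3)
c = (0, -1/2, 1/4, 1)
Ac = (0, 0, 7/12, 73/110)
Σ b_i: 19/9·1 + 11/9·1 + (-2)·1 + (-1/3)·1 = 1 ✓
b·c: 11/9·(-1/2) + (-2)·1/4 + (-1/3)·1 = -13/9 ≠ 1/2 ⇒ order 1.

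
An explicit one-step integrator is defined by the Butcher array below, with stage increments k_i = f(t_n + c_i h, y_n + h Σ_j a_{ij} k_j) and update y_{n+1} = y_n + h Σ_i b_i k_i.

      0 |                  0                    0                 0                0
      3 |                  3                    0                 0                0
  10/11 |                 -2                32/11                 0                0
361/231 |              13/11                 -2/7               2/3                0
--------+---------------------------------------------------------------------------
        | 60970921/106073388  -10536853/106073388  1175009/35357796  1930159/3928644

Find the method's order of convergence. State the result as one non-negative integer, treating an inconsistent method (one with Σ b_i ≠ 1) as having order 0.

b = (60970921/106073388, -10536853/106073388, 1175009/35357796, 1930159/3928644)
c = (0, 3, 10/11, 361/231)
Ac = (0, 0, 96/11, -58/231)
Σ b_i: 60970921/106073388·1 + (-10536853/106073388)·1 + 1175009/35357796·1 + 1930159/3928644·1 = 1 ✓
b·c: (-10536853/106073388)·3 + 1175009/35357796·10/11 + 1930159/3928644·361/231 = 1/2 ✓
b·c²: (-10536853/106073388)·9 + 1175009/35357796·100/121 + 1930159/3928644·130321/53361 = 1/3 ✓
b·Ac: 1175009/35357796·96/11 + 1930159/3928644·(-58/231) = 1/6 ✓
b·c³: (-10536853/106073388)·27 + 1175009/35357796·1000/1331 + 1930159/3928644·47045881/12326391 = -17563198099/22461039909 ≠ 1/4 ⇒ order 3.
b·(c∘Ac): 1175009/35357796·960/121 + 1930159/3928644·(-20938/53361) = 13783631/194467878 ≠ 1/8
b·Ac²: 1175009/35357796·288/11 + 1930159/3928644·(-5134/2541) = -7946557/64822626 ≠ 1/12
b·A²c: 1930159/3928644·64/11 = 2807504/982161 ≠ 1/24

3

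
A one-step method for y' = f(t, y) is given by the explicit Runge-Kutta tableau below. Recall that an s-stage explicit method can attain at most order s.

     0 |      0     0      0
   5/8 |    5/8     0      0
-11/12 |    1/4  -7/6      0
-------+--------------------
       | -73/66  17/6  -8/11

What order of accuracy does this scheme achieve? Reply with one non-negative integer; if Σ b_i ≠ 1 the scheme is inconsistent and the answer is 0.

b = (-73/66, 17/6, -8/11)
c = (0, 5/8, -11/12)
Ac = (0, 0, -35/48)
Σ b_i: (-73/66)·1 + 17/6·1 + (-8/11)·1 = 1 ✓
b·c: 17/6·5/8 + (-8/11)·(-11/12) = 39/16 ≠ 1/2 ⇒ order 1.

1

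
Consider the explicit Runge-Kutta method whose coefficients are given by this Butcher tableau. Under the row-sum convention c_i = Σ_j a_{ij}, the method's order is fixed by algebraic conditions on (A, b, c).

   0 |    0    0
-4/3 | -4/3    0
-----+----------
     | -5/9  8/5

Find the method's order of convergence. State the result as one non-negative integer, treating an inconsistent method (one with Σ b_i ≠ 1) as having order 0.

b = (-5/9, 8/5)
c = (0, -4/3)
Σ b_i: (-5/9)·1 + 8/5·1 = 47/45 ≠ 1 ⇒ order 0.

0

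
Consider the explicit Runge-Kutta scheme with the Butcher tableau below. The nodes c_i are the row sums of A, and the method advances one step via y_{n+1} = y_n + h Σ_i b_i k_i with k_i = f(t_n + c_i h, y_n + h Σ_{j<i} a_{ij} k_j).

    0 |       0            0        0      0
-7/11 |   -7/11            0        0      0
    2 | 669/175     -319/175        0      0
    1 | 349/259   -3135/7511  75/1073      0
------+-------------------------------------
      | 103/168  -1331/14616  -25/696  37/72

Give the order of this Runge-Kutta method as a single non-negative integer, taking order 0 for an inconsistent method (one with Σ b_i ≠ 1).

b = (103/168, -1331/14616, -25/696, 37/72)
c = (0, -7/11, 2, 1)
Ac = (0, 0, 29/25, 15/37)
Σ b_i: 103/168·1 + (-1331/14616)·1 + (-25/696)·1 + 37/72·1 = 1 ✓
b·c: (-1331/14616)·(-7/11) + (-25/696)·2 + 37/72·1 = 1/2 ✓
b·c²: (-1331/14616)·49/121 + (-25/696)·4 + 37/72·1 = 1/3 ✓
b·Ac: (-25/696)·29/25 + 37/72·15/37 = 1/6 ✓
b·c³: (-1331/14616)·(-343/1331) + (-25/696)·8 + 37/72·1 = 1/4 ✓
b·(c∘Ac): (-25/696)·58/25 + 37/72·15/37 = 1/8 ✓
b·Ac²: (-25/696)·(-203/275) + 37/72·45/407 = 1/12 ✓
b·A²c: 37/72·3/37 = 1/24 ✓; 4 stages ⇒ order 4.

4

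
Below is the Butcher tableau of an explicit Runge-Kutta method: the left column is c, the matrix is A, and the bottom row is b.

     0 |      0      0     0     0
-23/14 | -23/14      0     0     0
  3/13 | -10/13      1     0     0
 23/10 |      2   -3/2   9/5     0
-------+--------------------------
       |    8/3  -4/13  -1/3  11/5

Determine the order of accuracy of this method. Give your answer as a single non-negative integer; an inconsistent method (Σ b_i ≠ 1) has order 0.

b = (8/3, -4/13, -1/3, 11/5)
c = (0, -23/14, 3/13, 23/10)
Ac = (0, 0, -23/14, 5241/1820)
Σ b_i: 8/3·1 + (-4/13)·1 + (-1/3)·1 + 11/5·1 = 824/195 ≠ 1 ⇒ order 0.

0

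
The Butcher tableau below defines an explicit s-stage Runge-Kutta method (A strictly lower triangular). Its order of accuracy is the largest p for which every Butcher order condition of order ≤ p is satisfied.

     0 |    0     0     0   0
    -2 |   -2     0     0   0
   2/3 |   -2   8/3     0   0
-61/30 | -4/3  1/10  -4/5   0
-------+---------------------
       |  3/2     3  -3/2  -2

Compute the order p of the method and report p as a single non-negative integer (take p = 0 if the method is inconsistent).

b = (3/2, 3, -3/2, -2)
c = (0, -2, 2/3, -61/30)
Ac = (0, 0, -16/3, -11/15)
Σ b_i: 3/2·1 + 3·1 + (-3/2)·1 + (-2)·1 = 1 ✓
b·c: 3·(-2) + (-3/2)·2/3 + (-2)·(-61/30) = -44/15 ≠ 1/2 ⇒ order 1.

1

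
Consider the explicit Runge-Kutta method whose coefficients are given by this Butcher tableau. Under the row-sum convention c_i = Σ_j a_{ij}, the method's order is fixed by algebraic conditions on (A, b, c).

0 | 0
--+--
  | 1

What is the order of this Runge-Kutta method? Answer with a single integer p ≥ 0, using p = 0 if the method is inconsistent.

1

b = (1)
c = (0)
Σ b_i: 1·1 = 1 ✓; 1 stage ⇒ order 1.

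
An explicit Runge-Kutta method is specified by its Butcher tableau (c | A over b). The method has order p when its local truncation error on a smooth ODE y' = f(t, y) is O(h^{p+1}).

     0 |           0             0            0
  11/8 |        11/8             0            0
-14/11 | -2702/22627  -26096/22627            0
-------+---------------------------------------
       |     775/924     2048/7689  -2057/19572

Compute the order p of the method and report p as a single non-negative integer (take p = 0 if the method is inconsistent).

b = (775/924, 2048/7689, -2057/19572)
c = (0, 11/8, -14/11)
Ac = (0, 0, -3262/2057)
Σ b_i: 775/924·1 + 2048/7689·1 + (-2057/19572)·1 = 1 ✓
b·c: 2048/7689·11/8 + (-2057/19572)·(-14/11) = 1/2 ✓
b·c²: 2048/7689·121/64 + (-2057/19572)·196/121 = 1/3 ✓
b·Ac: (-2057/19572)·(-3262/2057) = 1/6 ✓; 3 stages ⇒ order 3.

3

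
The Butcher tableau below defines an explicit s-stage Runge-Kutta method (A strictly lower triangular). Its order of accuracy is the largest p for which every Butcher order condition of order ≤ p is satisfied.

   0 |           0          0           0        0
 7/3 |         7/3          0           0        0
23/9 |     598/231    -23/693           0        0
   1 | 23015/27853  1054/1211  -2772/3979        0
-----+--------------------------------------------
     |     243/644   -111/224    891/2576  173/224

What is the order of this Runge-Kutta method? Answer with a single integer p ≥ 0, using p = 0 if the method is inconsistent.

4

b = (243/644, -111/224, 891/2576, 173/224)
c = (0, 7/3, 23/9, 1)
Ac = (0, 0, -23/297, 130/519)
Σ b_i: 243/644·1 + (-111/224)·1 + 891/2576·1 + 173/224·1 = 1 ✓
b·c: (-111/224)·7/3 + 891/2576·23/9 + 173/224·1 = 1/2 ✓
b·c²: (-111/224)·49/9 + 891/2576·529/81 + 173/224·1 = 1/3 ✓
b·Ac: 891/2576·(-23/297) + 173/224·130/519 = 1/6 ✓
b·c³: (-111/224)·343/27 + 891/2576·12167/729 + 173/224·1 = 1/4 ✓
b·(c∘Ac): 891/2576·(-529/2673) + 173/224·130/519 = 1/8 ✓
b·Ac²: 891/2576·(-161/891) + 173/224·98/519 = 1/12 ✓
b·A²c: 173/224·28/519 = 1/24 ✓; 4 stages ⇒ order 4.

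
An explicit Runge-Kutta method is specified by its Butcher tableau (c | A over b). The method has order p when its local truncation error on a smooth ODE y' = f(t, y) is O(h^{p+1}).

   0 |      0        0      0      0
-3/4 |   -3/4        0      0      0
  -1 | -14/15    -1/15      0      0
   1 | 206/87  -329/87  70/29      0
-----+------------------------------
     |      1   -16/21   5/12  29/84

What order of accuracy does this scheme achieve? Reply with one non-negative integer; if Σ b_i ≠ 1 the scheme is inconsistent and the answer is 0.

b = (1, -16/21, 5/12, 29/84)
c = (0, -3/4, -1, 1)
Ac = (0, 0, 1/20, 49/116)
Σ b_i: 1·1 + (-16/21)·1 + 5/12·1 + 29/84·1 = 1 ✓
b·c: (-16/21)·(-3/4) + 5/12·(-1) + 29/84·1 = 1/2 ✓
b·c²: (-16/21)·9/16 + 5/12·1 + 29/84·1 = 1/3 ✓
b·Ac: 5/12·1/20 + 29/84·49/116 = 1/6 ✓
b·c³: (-16/21)·(-27/64) + 5/12·(-1) + 29/84·1 = 1/4 ✓
b·(c∘Ac): 5/12·(-1/20) + 29/84·49/116 = 1/8 ✓
b·Ac²: 5/12·(-3/80) + 29/84·133/464 = 1/12 ✓
b·A²c: 29/84·7/58 = 1/24 ✓; 4 stages ⇒ order 4.

4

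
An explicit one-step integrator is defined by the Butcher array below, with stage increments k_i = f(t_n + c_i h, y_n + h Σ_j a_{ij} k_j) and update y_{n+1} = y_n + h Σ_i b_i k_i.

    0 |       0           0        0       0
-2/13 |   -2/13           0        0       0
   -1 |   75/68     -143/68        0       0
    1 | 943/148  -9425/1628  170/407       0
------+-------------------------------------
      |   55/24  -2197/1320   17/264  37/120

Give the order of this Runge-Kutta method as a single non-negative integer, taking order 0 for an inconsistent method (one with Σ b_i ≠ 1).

4

b = (55/24, -2197/1320, 17/264, 37/120)
c = (0, -2/13, -1, 1)
Ac = (0, 0, 11/34, 35/74)
Σ b_i: 55/24·1 + (-2197/1320)·1 + 17/264·1 + 37/120·1 = 1 ✓
b·c: (-2197/1320)·(-2/13) + 17/264·(-1) + 37/120·1 = 1/2 ✓
b·c²: (-2197/1320)·4/169 + 17/264·1 + 37/120·1 = 1/3 ✓
b·Ac: 17/264·11/34 + 37/120·35/74 = 1/6 ✓
b·c³: (-2197/1320)·(-8/2197) + 17/264·(-1) + 37/120·1 = 1/4 ✓
b·(c∘Ac): 17/264·(-11/34) + 37/120·35/74 = 1/8 ✓
b·Ac²: 17/264·(-11/221) + 37/120·135/481 = 1/12 ✓
b·A²c: 37/120·5/37 = 1/24 ✓; 4 stages ⇒ order 4.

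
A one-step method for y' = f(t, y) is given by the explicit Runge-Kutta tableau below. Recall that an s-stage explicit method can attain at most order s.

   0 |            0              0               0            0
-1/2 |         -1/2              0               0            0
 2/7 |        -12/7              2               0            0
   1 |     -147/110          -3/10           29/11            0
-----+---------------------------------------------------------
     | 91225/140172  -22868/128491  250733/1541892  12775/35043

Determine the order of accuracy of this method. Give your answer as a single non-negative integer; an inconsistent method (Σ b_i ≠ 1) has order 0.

b = (91225/140172, -22868/128491, 250733/1541892, 12775/35043)
c = (0, -1/2, 2/7, 1)
Ac = (0, 0, -1, 1391/1540)
Σ b_i: 91225/140172·1 + (-22868/128491)·1 + 250733/1541892·1 + 12775/35043·1 = 1 ✓
b·c: (-22868/128491)·(-1/2) + 250733/1541892·2/7 + 12775/35043·1 = 1/2 ✓
b·c²: (-22868/128491)·1/4 + 250733/1541892·4/49 + 12775/35043·1 = 1/3 ✓
b·Ac: 250733/1541892·(-1) + 12775/35043·1391/1540 = 1/6 ✓
b·c³: (-22868/128491)·(-1/8) + 250733/1541892·8/343 + 12775/35043·1 = 9125/23362 ≠ 1/4 ⇒ order 3.
b·(c∘Ac): 250733/1541892·(-2/7) + 12775/35043·1391/1540 = 145359/513964 ≠ 1/8
b·Ac²: 250733/1541892·1/2 + 12775/35043·3023/21560 = 43311/327068 ≠ 1/12
b·A²c: 12775/35043·(-29/11) = -370475/385473 ≠ 1/24

3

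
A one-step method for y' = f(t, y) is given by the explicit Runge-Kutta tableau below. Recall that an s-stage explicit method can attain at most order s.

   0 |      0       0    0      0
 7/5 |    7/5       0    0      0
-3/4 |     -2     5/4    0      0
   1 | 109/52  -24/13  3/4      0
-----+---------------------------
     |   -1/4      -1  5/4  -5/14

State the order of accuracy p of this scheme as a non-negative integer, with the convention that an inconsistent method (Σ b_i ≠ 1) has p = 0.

0

b = (-1/4, -1, 5/4, -5/14)
c = (0, 7/5, -3/4, 1)
Ac = (0, 0, 7/4, -3273/1040)
Σ b_i: (-1/4)·1 + (-1)·1 + 5/4·1 + (-5/14)·1 = -5/14 ≠ 1 ⇒ order 0.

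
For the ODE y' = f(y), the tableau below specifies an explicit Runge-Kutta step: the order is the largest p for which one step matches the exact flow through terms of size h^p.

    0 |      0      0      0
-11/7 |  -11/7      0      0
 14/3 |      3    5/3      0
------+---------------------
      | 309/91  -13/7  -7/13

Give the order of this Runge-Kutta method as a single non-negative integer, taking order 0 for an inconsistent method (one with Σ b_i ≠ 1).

1

b = (309/91, -13/7, -7/13)
c = (0, -11/7, 14/3)
Ac = (0, 0, -55/21)
Σ b_i: 309/91·1 + (-13/7)·1 + (-7/13)·1 = 1 ✓
b·c: (-13/7)·(-11/7) + (-7/13)·14/3 = 775/1911 ≠ 1/2 ⇒ order 1.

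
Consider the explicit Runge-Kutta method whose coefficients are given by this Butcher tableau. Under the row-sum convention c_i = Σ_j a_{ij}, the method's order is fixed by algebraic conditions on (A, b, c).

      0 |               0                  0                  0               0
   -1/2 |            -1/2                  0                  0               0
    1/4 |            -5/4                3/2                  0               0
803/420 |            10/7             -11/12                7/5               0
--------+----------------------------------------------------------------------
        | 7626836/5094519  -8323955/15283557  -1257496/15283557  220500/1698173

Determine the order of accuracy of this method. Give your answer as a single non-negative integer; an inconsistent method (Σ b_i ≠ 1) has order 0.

3

b = (7626836/5094519, -8323955/15283557, -1257496/15283557, 220500/1698173)
c = (0, -1/2, 1/4, 803/420)
Ac = (0, 0, -3/4, 97/120)
Σ b_i: 7626836/5094519·1 + (-8323955/15283557)·1 + (-1257496/15283557)·1 + 220500/1698173·1 = 1 ✓
b·c: (-8323955/15283557)·(-1/2) + (-1257496/15283557)·1/4 + 220500/1698173·803/420 = 1/2 ✓
b·c²: (-8323955/15283557)·1/4 + (-1257496/15283557)·1/16 + 220500/1698173·644809/176400 = 1/3 ✓
b·Ac: (-1257496/15283557)·(-3/4) + 220500/1698173·97/120 = 1/6 ✓
b·c³: (-8323955/15283557)·(-1/8) + (-1257496/15283557)·1/64 + 220500/1698173·517781627/74088000 = 185297737/190195376 ≠ 1/4 ⇒ order 3.
b·(c∘Ac): (-1257496/15283557)·(-3/16) + 220500/1698173·77891/50400 = 8807303/40756152 ≠ 1/8
b·Ac²: (-1257496/15283557)·3/8 + 220500/1698173·(-17/120) = -501799/10189038 ≠ 1/12
b·A²c: 220500/1698173·(-21/20) = -231525/1698173 ≠ 1/24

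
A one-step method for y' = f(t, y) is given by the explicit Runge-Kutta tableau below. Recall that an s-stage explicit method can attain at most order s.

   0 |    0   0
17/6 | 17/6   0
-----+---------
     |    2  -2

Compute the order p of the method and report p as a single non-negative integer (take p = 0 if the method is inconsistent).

b = (2, -2)
c = (0, 17/6)
Σ b_i: 2·1 + (-2)·1 = 0 ≠ 1 ⇒ order 0.

0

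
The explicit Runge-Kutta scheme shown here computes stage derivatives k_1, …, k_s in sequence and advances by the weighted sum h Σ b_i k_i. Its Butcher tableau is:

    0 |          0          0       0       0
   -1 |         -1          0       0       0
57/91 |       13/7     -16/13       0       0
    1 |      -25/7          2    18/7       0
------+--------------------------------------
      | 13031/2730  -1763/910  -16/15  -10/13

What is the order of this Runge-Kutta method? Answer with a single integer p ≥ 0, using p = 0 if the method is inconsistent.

b = (13031/2730, -1763/910, -16/15, -10/13)
c = (0, -1, 57/91, 1)
Ac = (0, 0, 16/13, -248/637)
Σ b_i: 13031/2730·1 + (-1763/910)·1 + (-16/15)·1 + (-10/13)·1 = 1 ✓
b·c: (-1763/910)·(-1) + (-16/15)·57/91 + (-10/13)·1 = 1/2 ✓
b·c²: (-1763/910)·1 + (-16/15)·3249/8281 + (-10/13)·1 = -258789/82810 ≠ 1/3 ⇒ order 2.
b·Ac: (-16/15)·16/13 + (-10/13)·(-248/637) = -125872/124215 ≠ 1/6

2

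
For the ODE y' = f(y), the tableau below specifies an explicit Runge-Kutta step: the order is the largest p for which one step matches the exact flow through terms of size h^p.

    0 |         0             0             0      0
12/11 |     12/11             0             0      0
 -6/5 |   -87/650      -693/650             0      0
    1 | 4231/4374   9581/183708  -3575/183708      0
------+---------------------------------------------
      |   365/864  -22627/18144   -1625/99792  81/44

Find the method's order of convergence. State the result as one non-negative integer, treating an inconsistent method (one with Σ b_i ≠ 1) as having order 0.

4

b = (365/864, -22627/18144, -1625/99792, 81/44)
c = (0, 12/11, -6/5, 1)
Ac = (0, 0, -378/325, 13/162)
Σ b_i: 365/864·1 + (-22627/18144)·1 + (-1625/99792)·1 + 81/44·1 = 1 ✓
b·c: (-22627/18144)·12/11 + (-1625/99792)·(-6/5) + 81/44·1 = 1/2 ✓
b·c²: (-22627/18144)·144/121 + (-1625/99792)·36/25 + 81/44·1 = 1/3 ✓
b·Ac: (-1625/99792)·(-378/325) + 81/44·13/162 = 1/6 ✓
b·c³: (-22627/18144)·1728/1331 + (-1625/99792)·(-216/125) + 81/44·1 = 1/4 ✓
b·(c∘Ac): (-1625/99792)·2268/1625 + 81/44·13/162 = 1/8 ✓
b·Ac²: (-1625/99792)·(-4536/3575) + 81/44·91/2673 = 1/12 ✓
b·A²c: 81/44·11/486 = 1/24 ✓; 4 stages ⇒ order 4.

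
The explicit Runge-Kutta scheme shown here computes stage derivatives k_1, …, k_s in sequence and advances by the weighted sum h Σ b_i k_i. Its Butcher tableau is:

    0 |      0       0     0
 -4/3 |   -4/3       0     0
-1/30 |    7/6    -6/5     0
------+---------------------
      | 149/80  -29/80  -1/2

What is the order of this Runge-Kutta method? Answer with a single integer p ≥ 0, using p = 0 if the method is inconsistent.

b = (149/80, -29/80, -1/2)
c = (0, -4/3, -1/30)
Ac = (0, 0, 8/5)
Σ b_i: 149/80·1 + (-29/80)·1 + (-1/2)·1 = 1 ✓
b·c: (-29/80)·(-4/3) + (-1/2)·(-1/30) = 1/2 ✓
b·c²: (-29/80)·16/9 + (-1/2)·1/900 = -129/200 ≠ 1/3 ⇒ order 2.
b·Ac: (-1/2)·8/5 = -4/5 ≠ 1/6

2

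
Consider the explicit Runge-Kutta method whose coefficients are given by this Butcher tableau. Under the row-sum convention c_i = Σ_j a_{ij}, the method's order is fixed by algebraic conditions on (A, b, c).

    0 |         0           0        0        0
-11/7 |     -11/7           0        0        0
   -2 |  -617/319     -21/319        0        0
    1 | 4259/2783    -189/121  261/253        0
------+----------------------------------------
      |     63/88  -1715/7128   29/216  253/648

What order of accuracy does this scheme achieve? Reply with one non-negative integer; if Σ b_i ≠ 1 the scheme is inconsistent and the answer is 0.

b = (63/88, -1715/7128, 29/216, 253/648)
c = (0, -11/7, -2, 1)
Ac = (0, 0, 3/29, 9/23)
Σ b_i: 63/88·1 + (-1715/7128)·1 + 29/216·1 + 253/648·1 = 1 ✓
b·c: (-1715/7128)·(-11/7) + 29/216·(-2) + 253/648·1 = 1/2 ✓
b·c²: (-1715/7128)·121/49 + 29/216·4 + 253/648·1 = 1/3 ✓
b·Ac: 29/216·3/29 + 253/648·9/23 = 1/6 ✓
b·c³: (-1715/7128)·(-1331/343) + 29/216·(-8) + 253/648·1 = 1/4 ✓
b·(c∘Ac): 29/216·(-6/29) + 253/648·9/23 = 1/8 ✓
b·Ac²: 29/216·(-33/203) + 253/648·477/1771 = 1/12 ✓
b·A²c: 253/648·27/253 = 1/24 ✓; 4 stages ⇒ order 4.

4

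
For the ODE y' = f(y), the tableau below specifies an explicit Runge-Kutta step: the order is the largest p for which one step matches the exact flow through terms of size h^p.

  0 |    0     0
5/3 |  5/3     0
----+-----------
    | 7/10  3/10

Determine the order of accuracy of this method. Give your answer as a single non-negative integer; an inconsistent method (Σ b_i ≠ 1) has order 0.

b = (7/10, 3/10)
c = (0, 5/3)
Σ b_i: 7/10·1 + 3/10·1 = 1 ✓
b·c: 3/10·5/3 = 1/2 ✓; 2 stages ⇒ order 2.

2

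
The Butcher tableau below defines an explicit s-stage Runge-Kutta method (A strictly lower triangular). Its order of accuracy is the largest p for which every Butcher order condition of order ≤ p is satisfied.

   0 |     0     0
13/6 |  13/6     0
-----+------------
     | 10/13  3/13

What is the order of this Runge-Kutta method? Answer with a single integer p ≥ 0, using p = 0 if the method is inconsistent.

b = (10/13, 3/13)
c = (0, 13/6)
Σ b_i: 10/13·1 + 3/13·1 = 1 ✓
b·c: 3/13·13/6 = 1/2 ✓; 2 stages ⇒ order 2.

2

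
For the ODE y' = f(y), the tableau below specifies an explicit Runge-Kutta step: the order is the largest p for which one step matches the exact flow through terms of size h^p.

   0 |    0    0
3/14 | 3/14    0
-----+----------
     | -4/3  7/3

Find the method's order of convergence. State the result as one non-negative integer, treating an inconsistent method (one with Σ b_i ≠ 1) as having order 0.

2

b = (-4/3, 7/3)
c = (0, 3/14)
Σ b_i: (-4/3)·1 + 7/3·1 = 1 ✓
b·c: 7/3·3/14 = 1/2 ✓; 2 stages ⇒ order 2.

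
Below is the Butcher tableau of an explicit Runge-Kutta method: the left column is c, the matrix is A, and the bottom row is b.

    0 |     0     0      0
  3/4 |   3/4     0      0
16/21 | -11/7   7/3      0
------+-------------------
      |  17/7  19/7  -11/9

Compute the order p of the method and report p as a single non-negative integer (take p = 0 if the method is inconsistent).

0

b = (17/7, 19/7, -11/9)
c = (0, 3/4, 16/21)
Ac = (0, 0, 7/4)
Σ b_i: 17/7·1 + 19/7·1 + (-11/9)·1 = 247/63 ≠ 1 ⇒ order 0.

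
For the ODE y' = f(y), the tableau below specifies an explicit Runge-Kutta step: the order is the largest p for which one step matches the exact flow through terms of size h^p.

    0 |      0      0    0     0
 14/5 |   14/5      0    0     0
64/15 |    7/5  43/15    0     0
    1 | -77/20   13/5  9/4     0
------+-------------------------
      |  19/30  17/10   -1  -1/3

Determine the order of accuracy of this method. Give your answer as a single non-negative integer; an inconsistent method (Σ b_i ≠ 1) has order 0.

1

b = (19/30, 17/10, -1, -1/3)
c = (0, 14/5, 64/15, 1)
Ac = (0, 0, 602/75, 422/25)
Σ b_i: 19/30·1 + 17/10·1 + (-1)·1 + (-1/3)·1 = 1 ✓
b·c: 17/10·14/5 + (-1)·64/15 + (-1/3)·1 = 4/25 ≠ 1/2 ⇒ order 1.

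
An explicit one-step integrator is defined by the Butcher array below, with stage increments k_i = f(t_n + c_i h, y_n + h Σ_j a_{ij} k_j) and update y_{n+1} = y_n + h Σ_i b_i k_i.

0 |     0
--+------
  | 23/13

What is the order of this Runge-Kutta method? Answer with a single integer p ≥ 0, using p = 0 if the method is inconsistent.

b = (23/13)
c = (0)
Σ b_i: 23/13·1 = 23/13 ≠ 1 ⇒ order 0.

0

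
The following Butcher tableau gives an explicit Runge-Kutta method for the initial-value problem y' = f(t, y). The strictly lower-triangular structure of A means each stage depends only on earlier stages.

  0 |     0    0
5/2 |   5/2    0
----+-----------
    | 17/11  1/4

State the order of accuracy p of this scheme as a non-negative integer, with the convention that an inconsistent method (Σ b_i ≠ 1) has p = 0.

0

b = (17/11, 1/4)
c = (0, 5/2)
Σ b_i: 17/11·1 + 1/4·1 = 79/44 ≠ 1 ⇒ order 0.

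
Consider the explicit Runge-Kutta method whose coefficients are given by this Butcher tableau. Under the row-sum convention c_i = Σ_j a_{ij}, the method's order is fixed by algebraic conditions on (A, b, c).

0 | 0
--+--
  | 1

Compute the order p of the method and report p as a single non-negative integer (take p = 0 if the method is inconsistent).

b = (1)
c = (0)
Σ b_i: 1·1 = 1 ✓; 1 stage ⇒ order 1.

1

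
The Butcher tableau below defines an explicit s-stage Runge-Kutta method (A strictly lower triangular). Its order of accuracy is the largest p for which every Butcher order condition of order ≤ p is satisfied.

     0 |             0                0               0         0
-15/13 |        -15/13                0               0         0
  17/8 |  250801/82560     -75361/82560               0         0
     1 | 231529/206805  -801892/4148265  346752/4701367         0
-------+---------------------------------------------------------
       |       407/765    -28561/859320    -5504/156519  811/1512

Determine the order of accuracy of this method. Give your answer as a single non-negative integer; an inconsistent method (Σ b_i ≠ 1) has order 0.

b = (407/765, -28561/859320, -5504/156519, 811/1512)
c = (0, -15/13, 17/8, 1)
Ac = (0, 0, 5797/5504, 308/811)
Σ b_i: 407/765·1 + (-28561/859320)·1 + (-5504/156519)·1 + 811/1512·1 = 1 ✓
b·c: (-28561/859320)·(-15/13) + (-5504/156519)·17/8 + 811/1512·1 = 1/2 ✓
b·c²: (-28561/859320)·225/169 + (-5504/156519)·289/64 + 811/1512·1 = 1/3 ✓
b·Ac: (-5504/156519)·5797/5504 + 811/1512·308/811 = 1/6 ✓
b·c³: (-28561/859320)·(-3375/2197) + (-5504/156519)·4913/512 + 811/1512·1 = 1/4 ✓
b·(c∘Ac): (-5504/156519)·98549/44032 + 811/1512·308/811 = 1/8 ✓
b·Ac²: (-5504/156519)·(-86955/71552) + 811/1512·798/10543 = 1/12 ✓
b·A²c: 811/1512·63/811 = 1/24 ✓; 4 stages ⇒ order 4.

4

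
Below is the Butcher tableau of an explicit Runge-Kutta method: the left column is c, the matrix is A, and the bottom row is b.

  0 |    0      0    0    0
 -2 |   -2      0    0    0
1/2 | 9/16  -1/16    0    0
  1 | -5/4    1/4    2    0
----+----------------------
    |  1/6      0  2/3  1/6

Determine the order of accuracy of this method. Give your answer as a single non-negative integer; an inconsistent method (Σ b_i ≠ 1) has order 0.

4

b = (1/6, 0, 2/3, 1/6)
c = (0, -2, 1/2, 1)
Ac = (0, 0, 1/8, 1/2)
Σ b_i: 1/6·1 + 2/3·1 + 1/6·1 = 1 ✓
b·c: 2/3·1/2 + 1/6·1 = 1/2 ✓
b·c²: 2/3·1/4 + 1/6·1 = 1/3 ✓
b·Ac: 2/3·1/8 + 1/6·1/2 = 1/6 ✓
b·c³: 2/3·1/8 + 1/6·1 = 1/4 ✓
b·(c∘Ac): 2/3·1/16 + 1/6·1/2 = 1/8 ✓
b·Ac²: 2/3·(-1/4) + 1/6·3/2 = 1/12 ✓
b·A²c: 1/6·1/4 = 1/24 ✓; 4 stages ⇒ order 4.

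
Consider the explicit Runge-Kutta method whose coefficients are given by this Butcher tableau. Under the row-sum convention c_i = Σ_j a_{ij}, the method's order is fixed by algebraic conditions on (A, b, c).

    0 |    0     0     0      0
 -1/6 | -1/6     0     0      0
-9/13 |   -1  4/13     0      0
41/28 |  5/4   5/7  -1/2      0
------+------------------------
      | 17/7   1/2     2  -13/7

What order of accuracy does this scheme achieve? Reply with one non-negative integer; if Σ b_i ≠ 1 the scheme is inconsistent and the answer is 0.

0

b = (17/7, 1/2, 2, -13/7)
c = (0, -1/6, -9/13, 41/28)
Ac = (0, 0, -2/39, 62/273)
Σ b_i: 17/7·1 + 1/2·1 + 2·1 + (-13/7)·1 = 43/14 ≠ 1 ⇒ order 0.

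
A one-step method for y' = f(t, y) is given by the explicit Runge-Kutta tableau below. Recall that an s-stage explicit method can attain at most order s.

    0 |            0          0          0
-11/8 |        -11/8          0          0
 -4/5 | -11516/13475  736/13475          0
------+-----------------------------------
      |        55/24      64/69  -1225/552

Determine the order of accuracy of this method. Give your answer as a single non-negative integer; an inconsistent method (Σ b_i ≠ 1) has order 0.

b = (55/24, 64/69, -1225/552)
c = (0, -11/8, -4/5)
Ac = (0, 0, -92/1225)
Σ b_i: 55/24·1 + 64/69·1 + (-1225/552)·1 = 1 ✓
b·c: 64/69·(-11/8) + (-1225/552)·(-4/5) = 1/2 ✓
b·c²: 64/69·121/64 + (-1225/552)·16/25 = 1/3 ✓
b·Ac: (-1225/552)·(-92/1225) = 1/6 ✓; 3 stages ⇒ order 3.

3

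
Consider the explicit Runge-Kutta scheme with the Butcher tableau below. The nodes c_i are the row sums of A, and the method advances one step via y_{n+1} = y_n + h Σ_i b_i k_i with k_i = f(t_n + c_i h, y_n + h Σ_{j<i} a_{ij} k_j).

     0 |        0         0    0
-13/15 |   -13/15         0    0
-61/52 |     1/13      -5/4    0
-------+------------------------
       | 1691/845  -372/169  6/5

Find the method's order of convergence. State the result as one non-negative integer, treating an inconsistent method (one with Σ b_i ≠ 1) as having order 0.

b = (1691/845, -372/169, 6/5)
c = (0, -13/15, -61/52)
Ac = (0, 0, 13/12)
Σ b_i: 1691/845·1 + (-372/169)·1 + 6/5·1 = 1 ✓
b·c: (-372/169)·(-13/15) + 6/5·(-61/52) = 1/2 ✓
b·c²: (-372/169)·169/225 + 6/5·3721/2704 = -203/101400 ≠ 1/3 ⇒ order 2.
b·Ac: 6/5·13/12 = 13/10 ≠ 1/6

2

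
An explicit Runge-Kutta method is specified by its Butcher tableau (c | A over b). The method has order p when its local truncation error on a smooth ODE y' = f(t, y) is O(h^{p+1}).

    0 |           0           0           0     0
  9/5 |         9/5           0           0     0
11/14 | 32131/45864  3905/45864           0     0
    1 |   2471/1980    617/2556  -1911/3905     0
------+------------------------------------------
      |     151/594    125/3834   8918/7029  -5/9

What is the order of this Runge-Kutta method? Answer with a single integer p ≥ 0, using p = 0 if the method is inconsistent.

b = (151/594, 125/3834, 8918/7029, -5/9)
c = (0, 9/5, 11/14, 1)
Ac = (0, 0, 781/5096, 1/20)
Σ b_i: 151/594·1 + 125/3834·1 + 8918/7029·1 + (-5/9)·1 = 1 ✓
b·c: 125/3834·9/5 + 8918/7029·11/14 + (-5/9)·1 = 1/2 ✓
b·c²: 125/3834·81/25 + 8918/7029·121/196 + (-5/9)·1 = 1/3 ✓
b·Ac: 8918/7029·781/5096 + (-5/9)·1/20 = 1/6 ✓
b·c³: 125/3834·729/125 + 8918/7029·1331/2744 + (-5/9)·1 = 1/4 ✓
b·(c∘Ac): 8918/7029·8591/71344 + (-5/9)·1/20 = 1/8 ✓
b·Ac²: 8918/7029·7029/25480 + (-5/9)·12/25 = 1/12 ✓
b·A²c: (-5/9)·(-3/40) = 1/24 ✓; 4 stages ⇒ order 4.

4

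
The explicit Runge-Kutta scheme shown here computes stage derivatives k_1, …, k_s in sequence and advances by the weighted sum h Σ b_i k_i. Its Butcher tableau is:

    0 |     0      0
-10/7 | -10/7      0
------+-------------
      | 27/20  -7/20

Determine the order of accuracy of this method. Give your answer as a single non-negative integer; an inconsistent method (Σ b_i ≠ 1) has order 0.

2

b = (27/20, -7/20)
c = (0, -10/7)
Σ b_i: 27/20·1 + (-7/20)·1 = 1 ✓
b·c: (-7/20)·(-10/7) = 1/2 ✓; 2 stages ⇒ order 2.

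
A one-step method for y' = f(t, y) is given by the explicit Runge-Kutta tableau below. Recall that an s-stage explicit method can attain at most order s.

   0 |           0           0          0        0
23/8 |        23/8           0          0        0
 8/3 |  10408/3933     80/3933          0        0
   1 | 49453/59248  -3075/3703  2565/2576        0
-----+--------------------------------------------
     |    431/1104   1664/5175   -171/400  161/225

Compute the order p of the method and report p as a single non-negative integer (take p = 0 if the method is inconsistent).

4

b = (431/1104, 1664/5175, -171/400, 161/225)
c = (0, 23/8, 8/3, 1)
Ac = (0, 0, 10/171, 15/56)
Σ b_i: 431/1104·1 + 1664/5175·1 + (-171/400)·1 + 161/225·1 = 1 ✓
b·c: 1664/5175·23/8 + (-171/400)·8/3 + 161/225·1 = 1/2 ✓
b·c²: 1664/5175·529/64 + (-171/400)·64/9 + 161/225·1 = 1/3 ✓
b·Ac: (-171/400)·10/171 + 161/225·15/56 = 1/6 ✓
b·c³: 1664/5175·12167/512 + (-171/400)·512/27 + 161/225·1 = 1/4 ✓
b·(c∘Ac): (-171/400)·80/513 + 161/225·15/56 = 1/8 ✓
b·Ac²: (-171/400)·115/684 + 161/225·2235/10304 = 1/12 ✓
b·A²c: 161/225·75/1288 = 1/24 ✓; 4 stages ⇒ order 4.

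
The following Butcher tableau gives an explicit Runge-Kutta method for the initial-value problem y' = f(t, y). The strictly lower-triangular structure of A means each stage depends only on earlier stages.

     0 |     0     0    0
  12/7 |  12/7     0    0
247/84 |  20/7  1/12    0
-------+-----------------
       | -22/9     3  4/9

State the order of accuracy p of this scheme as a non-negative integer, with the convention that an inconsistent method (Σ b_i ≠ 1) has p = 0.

b = (-22/9, 3, 4/9)
c = (0, 12/7, 247/84)
Ac = (0, 0, 1/7)
Σ b_i: (-22/9)·1 + 3·1 + 4/9·1 = 1 ✓
b·c: 3·12/7 + 4/9·247/84 = 1219/189 ≠ 1/2 ⇒ order 1.

1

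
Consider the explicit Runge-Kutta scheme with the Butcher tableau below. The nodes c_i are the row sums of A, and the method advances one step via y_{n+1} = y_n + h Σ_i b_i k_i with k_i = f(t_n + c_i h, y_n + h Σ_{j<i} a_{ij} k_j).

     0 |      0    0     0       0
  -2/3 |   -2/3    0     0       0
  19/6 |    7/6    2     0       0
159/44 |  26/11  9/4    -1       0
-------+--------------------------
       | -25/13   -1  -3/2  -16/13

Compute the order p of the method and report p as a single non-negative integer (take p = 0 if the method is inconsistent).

b = (-25/13, -1, -3/2, -16/13)
c = (0, -2/3, 19/6, 159/44)
Ac = (0, 0, -4/3, -14/3)
Σ b_i: (-25/13)·1 + (-1)·1 + (-3/2)·1 + (-16/13)·1 = -147/26 ≠ 1 ⇒ order 0.

0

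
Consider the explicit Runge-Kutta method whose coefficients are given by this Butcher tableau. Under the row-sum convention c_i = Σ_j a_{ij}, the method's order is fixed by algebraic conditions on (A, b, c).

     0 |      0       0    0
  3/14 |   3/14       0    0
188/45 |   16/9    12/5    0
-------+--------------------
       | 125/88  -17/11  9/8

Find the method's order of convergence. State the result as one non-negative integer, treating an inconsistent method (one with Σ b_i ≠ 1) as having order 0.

1

b = (125/88, -17/11, 9/8)
c = (0, 3/14, 188/45)
Ac = (0, 0, 18/35)
Σ b_i: 125/88·1 + (-17/11)·1 + 9/8·1 = 1 ✓
b·c: (-17/11)·3/14 + 9/8·188/45 = 1682/385 ≠ 1/2 ⇒ order 1.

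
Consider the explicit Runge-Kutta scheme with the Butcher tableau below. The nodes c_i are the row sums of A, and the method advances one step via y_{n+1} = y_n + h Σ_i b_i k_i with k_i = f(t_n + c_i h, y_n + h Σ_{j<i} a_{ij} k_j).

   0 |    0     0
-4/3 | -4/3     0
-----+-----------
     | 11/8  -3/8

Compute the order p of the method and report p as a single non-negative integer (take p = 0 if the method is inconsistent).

2

b = (11/8, -3/8)
c = (0, -4/3)
Σ b_i: 11/8·1 + (-3/8)·1 = 1 ✓
b·c: (-3/8)·(-4/3) = 1/2 ✓; 2 stages ⇒ order 2.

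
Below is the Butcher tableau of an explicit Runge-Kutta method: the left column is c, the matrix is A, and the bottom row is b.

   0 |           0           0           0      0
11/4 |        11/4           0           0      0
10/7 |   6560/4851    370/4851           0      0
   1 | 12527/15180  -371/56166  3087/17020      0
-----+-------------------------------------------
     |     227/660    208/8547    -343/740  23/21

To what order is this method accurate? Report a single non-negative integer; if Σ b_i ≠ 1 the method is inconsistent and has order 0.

4

b = (227/660, 208/8547, -343/740, 23/21)
c = (0, 11/4, 10/7, 1)
Ac = (0, 0, 185/882, 133/552)
Σ b_i: 227/660·1 + 208/8547·1 + (-343/740)·1 + 23/21·1 = 1 ✓
b·c: 208/8547·11/4 + (-343/740)·10/7 + 23/21·1 = 1/2 ✓
b·c²: 208/8547·121/16 + (-343/740)·100/49 + 23/21·1 = 1/3 ✓
b·Ac: (-343/740)·185/882 + 23/21·133/552 = 1/6 ✓
b·c³: 208/8547·1331/64 + (-343/740)·1000/343 + 23/21·1 = 1/4 ✓
b·(c∘Ac): (-343/740)·925/3087 + 23/21·133/552 = 1/8 ✓
b·Ac²: (-343/740)·2035/3528 + 23/21·707/2208 = 1/12 ✓
b·A²c: 23/21·7/184 = 1/24 ✓; 4 stages ⇒ order 4.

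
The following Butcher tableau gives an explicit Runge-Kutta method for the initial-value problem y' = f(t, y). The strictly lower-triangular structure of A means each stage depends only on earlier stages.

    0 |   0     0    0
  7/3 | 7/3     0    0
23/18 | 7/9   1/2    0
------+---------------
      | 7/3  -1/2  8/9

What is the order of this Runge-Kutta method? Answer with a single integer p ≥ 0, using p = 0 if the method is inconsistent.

0

b = (7/3, -1/2, 8/9)
c = (0, 7/3, 23/18)
Ac = (0, 0, 7/6)
Σ b_i: 7/3·1 + (-1/2)·1 + 8/9·1 = 49/18 ≠ 1 ⇒ order 0.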